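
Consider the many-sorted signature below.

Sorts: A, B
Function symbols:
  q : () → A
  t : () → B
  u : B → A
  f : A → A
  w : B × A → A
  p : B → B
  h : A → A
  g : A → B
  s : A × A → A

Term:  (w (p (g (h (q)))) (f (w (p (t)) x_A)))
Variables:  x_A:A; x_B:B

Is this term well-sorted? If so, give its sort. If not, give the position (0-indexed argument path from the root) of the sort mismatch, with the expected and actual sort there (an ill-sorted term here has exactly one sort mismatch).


well-sorted; sort = A

        (q) : A
      (h (q)) : A
    (g (h (q))) : B
  (p (g (h (q)))) : B
        (t) : B
      (p (t)) : B
      x_A : A
    (w (p (t)) x_A) : A
  (f (w (p (t)) x_A)) : A
(w (p (g (h (q)))) (f (w (p (t)) x_A))) : A


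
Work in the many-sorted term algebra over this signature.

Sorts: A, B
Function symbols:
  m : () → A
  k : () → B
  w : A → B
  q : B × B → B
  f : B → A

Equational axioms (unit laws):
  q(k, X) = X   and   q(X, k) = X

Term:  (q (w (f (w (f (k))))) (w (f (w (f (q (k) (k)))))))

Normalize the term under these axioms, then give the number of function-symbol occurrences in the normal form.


1. (q (w (f (w (f (k))))) (w (f (w (f (q (k) (k)))))))  →  (q (w (f (w (f (k))))) (w (f (w (f (k))))))
normal form: (q (w (f (w (f (k))))) (w (f (w (f (k))))))

size = 11


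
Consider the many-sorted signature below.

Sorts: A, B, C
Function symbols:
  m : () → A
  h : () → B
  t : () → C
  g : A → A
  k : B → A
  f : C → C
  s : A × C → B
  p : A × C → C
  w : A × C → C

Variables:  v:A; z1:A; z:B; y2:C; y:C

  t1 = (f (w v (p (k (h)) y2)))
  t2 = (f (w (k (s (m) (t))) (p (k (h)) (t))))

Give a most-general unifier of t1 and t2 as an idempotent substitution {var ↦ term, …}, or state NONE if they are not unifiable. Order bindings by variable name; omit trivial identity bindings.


{v ↦ (k (s (m) (t))), y2 ↦ (t)}


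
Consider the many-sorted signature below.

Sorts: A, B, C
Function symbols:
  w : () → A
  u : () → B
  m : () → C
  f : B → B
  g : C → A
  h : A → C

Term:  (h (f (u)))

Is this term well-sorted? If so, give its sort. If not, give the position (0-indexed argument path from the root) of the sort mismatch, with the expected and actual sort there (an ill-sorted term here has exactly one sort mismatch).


ill-sorted at position [0]: expected A, got B

    (u) : B
  (f (u)) : B
(h (f (u))) : ✗ arg 0 at [0] has sort B, expected A


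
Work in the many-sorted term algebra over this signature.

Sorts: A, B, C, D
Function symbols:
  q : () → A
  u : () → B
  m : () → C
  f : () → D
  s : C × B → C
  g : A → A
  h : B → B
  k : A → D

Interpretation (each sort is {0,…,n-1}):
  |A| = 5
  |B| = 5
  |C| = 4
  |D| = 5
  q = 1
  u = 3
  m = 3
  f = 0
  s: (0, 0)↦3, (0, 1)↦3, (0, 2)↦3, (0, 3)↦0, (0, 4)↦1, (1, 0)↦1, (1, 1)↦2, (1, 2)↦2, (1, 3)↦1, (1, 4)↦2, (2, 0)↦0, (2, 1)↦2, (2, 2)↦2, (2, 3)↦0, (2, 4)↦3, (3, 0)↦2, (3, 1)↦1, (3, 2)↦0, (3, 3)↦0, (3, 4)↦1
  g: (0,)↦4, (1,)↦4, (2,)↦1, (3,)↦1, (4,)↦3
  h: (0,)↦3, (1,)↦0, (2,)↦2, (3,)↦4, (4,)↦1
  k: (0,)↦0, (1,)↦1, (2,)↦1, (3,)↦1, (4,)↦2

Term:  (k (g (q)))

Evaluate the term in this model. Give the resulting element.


value = 2

  q = 1
  (g (q)) = g(1,) = 4
  (k (g (q))) = k(4,) = 2


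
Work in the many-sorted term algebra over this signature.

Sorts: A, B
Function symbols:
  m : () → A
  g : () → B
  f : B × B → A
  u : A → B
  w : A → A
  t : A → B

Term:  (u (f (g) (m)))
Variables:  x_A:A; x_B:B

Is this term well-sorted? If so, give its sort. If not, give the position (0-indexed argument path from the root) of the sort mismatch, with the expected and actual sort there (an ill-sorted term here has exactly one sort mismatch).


ill-sorted at position [0, 1]: expected B, got A

    (g) : B
    (m) : A
  (f (g) (m)) : ✗ arg 1 at [0, 1] has sort A, expected B


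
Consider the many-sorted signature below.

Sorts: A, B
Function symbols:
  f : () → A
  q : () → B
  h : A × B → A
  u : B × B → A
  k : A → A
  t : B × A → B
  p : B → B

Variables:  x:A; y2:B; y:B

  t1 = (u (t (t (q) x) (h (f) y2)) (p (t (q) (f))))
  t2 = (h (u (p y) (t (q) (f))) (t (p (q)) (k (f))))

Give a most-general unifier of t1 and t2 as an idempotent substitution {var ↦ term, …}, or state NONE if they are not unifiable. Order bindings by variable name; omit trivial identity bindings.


head clash or occurs-check failure — not unifiable

NONE (not unifiable)


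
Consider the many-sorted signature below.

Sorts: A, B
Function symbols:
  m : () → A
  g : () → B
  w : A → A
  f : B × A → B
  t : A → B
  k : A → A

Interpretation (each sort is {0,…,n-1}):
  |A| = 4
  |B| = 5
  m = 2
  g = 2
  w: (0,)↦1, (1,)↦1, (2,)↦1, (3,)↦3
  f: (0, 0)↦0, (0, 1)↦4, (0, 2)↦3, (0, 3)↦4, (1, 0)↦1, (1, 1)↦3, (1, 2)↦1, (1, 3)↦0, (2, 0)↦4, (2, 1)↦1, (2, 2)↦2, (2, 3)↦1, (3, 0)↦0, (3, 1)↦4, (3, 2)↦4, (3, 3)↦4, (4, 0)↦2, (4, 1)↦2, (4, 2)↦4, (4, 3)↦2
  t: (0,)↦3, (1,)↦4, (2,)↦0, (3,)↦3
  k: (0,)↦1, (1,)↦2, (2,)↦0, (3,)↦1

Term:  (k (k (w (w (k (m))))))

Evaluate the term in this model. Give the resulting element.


value = 0

  m = 2
  (k (m)) = k(2,) = 0
  (w (k (m))) = w(0,) = 1
  (w (w (k (m)))) = w(1,) = 1
  (k (w (w (k (m))))) = k(1,) = 2
  (k (k (w (w (k (m)))))) = k(2,) = 0


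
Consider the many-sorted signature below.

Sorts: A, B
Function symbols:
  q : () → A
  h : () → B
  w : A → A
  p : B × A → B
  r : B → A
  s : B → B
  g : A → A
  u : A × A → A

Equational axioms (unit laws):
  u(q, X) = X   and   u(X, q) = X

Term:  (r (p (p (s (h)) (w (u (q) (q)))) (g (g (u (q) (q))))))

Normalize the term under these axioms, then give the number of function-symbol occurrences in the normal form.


1. (r (p (p (s (h)) (w (u (q) (q)))) (g (g (u (q) (q))))))  →  (r (p (p (s (h)) (w (q))) (g (g (u (q) (q))))))
2. (r (p (p (s (h)) (w (q))) (g (g (u (q) (q))))))  →  (r (p (p (s (h)) (w (q))) (g (g (q)))))
normal form: (r (p (p (s (h)) (w (q))) (g (g (q)))))

size = 10


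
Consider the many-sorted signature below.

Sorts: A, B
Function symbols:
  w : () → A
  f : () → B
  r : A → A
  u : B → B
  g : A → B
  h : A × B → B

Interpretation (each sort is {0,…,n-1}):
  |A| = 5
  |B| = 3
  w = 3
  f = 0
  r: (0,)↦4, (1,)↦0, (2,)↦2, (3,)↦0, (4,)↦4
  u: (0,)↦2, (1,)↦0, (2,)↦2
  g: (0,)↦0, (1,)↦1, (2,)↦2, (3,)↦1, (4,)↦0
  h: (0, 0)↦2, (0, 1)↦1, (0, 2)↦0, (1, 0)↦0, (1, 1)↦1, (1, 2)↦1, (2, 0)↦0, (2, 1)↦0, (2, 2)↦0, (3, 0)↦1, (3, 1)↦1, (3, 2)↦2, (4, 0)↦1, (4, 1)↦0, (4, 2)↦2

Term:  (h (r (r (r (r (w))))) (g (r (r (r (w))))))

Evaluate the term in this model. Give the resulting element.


  w = 3
  (r (w)) = r(3,) = 0
  (r (r (w))) = r(0,) = 4
  (r (r (r (w)))) = r(4,) = 4
  (r (r (r (r (w))))) = r(4,) = 4
  w = 3
  (r (w)) = r(3,) = 0
  (r (r (w))) = r(0,) = 4
  (r (r (r (w)))) = r(4,) = 4
  (g (r (r (r (w))))) = g(4,) = 0
  (h (r (r (r (r (w))))) (g (r (r (r (w)))))) = h(4, 0) = 1

value = 1


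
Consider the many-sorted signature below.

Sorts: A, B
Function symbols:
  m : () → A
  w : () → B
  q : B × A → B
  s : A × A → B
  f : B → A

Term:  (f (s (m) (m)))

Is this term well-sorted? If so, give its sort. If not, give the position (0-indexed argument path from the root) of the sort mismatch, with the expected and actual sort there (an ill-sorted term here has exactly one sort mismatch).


well-sorted; sort = A

    (m) : A
    (m) : A
  (s (m) (m)) : B
(f (s (m) (m))) : A


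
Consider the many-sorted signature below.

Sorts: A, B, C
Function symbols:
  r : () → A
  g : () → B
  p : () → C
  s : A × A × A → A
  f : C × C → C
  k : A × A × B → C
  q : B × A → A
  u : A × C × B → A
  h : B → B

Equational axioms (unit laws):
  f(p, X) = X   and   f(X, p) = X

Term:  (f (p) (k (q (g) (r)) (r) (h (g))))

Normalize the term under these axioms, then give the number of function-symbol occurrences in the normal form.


size = 7

1. (f (p) (k (q (g) (r)) (r) (h (g))))  →  (k (q (g) (r)) (r) (h (g)))
normal form: (k (q (g) (r)) (r) (h (g)))


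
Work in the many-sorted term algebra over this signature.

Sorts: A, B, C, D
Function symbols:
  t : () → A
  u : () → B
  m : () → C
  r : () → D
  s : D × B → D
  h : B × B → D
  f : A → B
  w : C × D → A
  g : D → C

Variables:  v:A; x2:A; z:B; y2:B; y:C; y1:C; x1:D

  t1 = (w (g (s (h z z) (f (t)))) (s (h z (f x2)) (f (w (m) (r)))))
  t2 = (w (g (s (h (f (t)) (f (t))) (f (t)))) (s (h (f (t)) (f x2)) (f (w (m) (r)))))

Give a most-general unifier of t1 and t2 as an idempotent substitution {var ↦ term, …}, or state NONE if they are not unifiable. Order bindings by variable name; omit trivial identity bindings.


{z ↦ (f (t))}


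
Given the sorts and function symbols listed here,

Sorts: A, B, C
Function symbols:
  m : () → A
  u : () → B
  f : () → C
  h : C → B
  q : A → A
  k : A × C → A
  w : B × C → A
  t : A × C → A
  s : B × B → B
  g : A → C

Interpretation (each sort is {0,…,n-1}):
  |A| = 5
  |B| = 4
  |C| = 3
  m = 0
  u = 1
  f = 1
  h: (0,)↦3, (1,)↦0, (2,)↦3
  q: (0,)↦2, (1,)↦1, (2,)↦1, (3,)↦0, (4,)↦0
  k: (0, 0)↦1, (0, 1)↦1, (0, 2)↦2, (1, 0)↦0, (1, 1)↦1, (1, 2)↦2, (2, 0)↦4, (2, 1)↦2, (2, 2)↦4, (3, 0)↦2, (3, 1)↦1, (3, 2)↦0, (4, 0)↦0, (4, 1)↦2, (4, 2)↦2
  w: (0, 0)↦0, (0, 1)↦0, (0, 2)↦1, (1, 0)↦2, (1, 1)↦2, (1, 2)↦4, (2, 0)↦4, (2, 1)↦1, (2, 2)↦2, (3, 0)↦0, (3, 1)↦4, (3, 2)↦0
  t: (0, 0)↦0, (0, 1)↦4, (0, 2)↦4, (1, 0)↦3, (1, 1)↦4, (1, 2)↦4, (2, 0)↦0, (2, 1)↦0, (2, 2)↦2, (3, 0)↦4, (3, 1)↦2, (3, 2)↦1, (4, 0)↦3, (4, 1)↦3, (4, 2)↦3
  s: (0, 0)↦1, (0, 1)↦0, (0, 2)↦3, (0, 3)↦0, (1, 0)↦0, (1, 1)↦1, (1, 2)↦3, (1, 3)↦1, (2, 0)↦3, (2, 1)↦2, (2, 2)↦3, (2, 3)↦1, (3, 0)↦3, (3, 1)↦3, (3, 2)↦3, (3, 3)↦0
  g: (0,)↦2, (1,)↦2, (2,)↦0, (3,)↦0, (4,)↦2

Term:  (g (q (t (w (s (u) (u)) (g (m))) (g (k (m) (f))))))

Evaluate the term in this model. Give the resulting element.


value = 2

  u = 1
  u = 1
  (s (u) (u)) = s(1, 1) = 1
  m = 0
  (g (m)) = g(0,) = 2
  (w (s (u) (u)) (g (m))) = w(1, 2) = 4
  m = 0
  f = 1
  (k (m) (f)) = k(0, 1) = 1
  (g (k (m) (f))) = g(1,) = 2
  (t (w (s (u) (u)) (g (m))) (g (k (m) (f)))) = t(4, 2) = 3
  (q (t (w (s (u) (u)) (g (m))) (g (k (m) (f))))) = q(3,) = 0
  (g (q (t (w (s (u) (u)) (g (m))) (g (k (m) (f)))))) = g(0,) = 2


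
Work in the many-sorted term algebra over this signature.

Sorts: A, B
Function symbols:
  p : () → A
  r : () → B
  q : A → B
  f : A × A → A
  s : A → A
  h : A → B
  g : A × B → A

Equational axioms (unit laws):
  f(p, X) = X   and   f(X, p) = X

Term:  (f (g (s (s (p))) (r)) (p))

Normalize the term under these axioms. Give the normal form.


normal form = (g (s (s (p))) (r))

1. (f (g (s (s (p))) (r)) (p))  →  (g (s (s (p))) (r))


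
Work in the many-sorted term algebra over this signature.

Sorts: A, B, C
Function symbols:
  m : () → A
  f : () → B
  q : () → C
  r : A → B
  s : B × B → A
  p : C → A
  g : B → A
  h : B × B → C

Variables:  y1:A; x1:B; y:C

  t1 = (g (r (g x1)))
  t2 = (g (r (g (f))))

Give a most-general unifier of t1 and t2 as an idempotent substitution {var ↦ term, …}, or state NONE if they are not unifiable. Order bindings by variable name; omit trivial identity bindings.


{x1 ↦ (f)}


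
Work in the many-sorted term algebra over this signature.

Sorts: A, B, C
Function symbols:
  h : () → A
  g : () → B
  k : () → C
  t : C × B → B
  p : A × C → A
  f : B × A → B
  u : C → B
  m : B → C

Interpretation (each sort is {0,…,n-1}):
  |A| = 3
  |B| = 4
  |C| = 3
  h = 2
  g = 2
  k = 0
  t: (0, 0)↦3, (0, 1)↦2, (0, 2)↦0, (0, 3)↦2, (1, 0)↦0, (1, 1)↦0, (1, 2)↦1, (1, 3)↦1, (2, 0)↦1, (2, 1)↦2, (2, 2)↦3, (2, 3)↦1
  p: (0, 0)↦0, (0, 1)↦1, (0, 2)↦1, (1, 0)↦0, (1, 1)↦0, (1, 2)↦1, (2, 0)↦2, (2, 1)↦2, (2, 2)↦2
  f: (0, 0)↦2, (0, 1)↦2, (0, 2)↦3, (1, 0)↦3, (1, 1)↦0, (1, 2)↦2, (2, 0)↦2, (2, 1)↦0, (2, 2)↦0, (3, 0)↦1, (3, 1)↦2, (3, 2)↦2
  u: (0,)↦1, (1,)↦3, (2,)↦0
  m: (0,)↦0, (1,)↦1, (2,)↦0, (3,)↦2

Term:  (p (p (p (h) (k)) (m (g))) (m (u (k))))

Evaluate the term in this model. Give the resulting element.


  h = 2
  k = 0
  (p (h) (k)) = p(2, 0) = 2
  g = 2
  (m (g)) = m(2,) = 0
  (p (p (h) (k)) (m (g))) = p(2, 0) = 2
  k = 0
  (u (k)) = u(0,) = 1
  (m (u (k))) = m(1,) = 1
  (p (p (p (h) (k)) (m (g))) (m (u (k)))) = p(2, 1) = 2

value = 2


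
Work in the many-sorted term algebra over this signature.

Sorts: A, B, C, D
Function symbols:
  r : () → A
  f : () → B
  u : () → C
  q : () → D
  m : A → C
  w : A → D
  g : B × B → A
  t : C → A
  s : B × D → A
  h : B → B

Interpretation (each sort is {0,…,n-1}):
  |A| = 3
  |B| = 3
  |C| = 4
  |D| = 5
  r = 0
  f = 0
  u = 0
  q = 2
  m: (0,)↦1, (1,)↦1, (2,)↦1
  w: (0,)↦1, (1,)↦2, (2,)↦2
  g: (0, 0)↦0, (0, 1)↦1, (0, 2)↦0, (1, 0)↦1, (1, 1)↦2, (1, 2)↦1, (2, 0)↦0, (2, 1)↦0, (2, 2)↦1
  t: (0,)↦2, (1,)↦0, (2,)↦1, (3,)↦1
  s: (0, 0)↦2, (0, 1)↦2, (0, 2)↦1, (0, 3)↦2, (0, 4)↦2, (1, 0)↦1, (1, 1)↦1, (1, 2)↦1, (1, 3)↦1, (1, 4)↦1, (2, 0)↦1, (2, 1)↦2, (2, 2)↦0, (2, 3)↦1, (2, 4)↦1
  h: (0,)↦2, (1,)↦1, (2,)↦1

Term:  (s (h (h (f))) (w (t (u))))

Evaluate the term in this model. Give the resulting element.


  f = 0
  (h (f)) = h(0,) = 2
  (h (h (f))) = h(2,) = 1
  u = 0
  (t (u)) = t(0,) = 2
  (w (t (u))) = w(2,) = 2
  (s (h (h (f))) (w (t (u)))) = s(1, 2) = 1

value = 1


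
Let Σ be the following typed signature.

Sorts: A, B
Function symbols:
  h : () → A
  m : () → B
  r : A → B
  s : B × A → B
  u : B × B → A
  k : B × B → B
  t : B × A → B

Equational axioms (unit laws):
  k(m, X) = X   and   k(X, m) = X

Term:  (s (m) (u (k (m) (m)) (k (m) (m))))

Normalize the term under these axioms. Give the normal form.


normal form = (s (m) (u (m) (m)))

1. (s (m) (u (k (m) (m)) (k (m) (m))))  →  (s (m) (u (m) (k (m) (m))))
2. (s (m) (u (m) (k (m) (m))))  →  (s (m) (u (m) (m)))


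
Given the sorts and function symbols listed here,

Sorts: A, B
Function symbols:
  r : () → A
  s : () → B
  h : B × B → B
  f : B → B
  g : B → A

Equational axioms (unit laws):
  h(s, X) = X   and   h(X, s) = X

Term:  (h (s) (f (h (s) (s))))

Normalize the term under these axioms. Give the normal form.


normal form = (f (s))

1. (h (s) (f (h (s) (s))))  →  (f (h (s) (s)))
2. (f (h (s) (s)))  →  (f (s))


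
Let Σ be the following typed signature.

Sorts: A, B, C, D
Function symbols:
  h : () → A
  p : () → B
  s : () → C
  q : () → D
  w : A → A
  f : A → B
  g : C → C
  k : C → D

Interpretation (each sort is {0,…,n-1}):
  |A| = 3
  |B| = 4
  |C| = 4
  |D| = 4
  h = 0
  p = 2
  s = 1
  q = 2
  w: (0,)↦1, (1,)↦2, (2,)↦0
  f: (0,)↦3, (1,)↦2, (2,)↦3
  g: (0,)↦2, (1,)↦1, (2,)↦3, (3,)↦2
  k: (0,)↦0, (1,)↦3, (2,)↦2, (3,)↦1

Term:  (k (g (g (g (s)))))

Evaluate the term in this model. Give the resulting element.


  s = 1
  (g (s)) = g(1,) = 1
  (g (g (s))) = g(1,) = 1
  (g (g (g (s)))) = g(1,) = 1
  (k (g (g (g (s))))) = k(1,) = 3

value = 3


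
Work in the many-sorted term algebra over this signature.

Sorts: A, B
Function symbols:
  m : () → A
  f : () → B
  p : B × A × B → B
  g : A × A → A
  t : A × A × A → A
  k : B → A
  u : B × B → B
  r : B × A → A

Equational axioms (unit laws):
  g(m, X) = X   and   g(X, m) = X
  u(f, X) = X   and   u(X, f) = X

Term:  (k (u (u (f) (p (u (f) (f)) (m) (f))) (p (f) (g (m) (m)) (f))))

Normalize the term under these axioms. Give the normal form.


normal form = (k (u (p (f) (m) (f)) (p (f) (m) (f))))

1. (k (u (u (f) (p (u (f) (f)) (m) (f))) (p (f) (g (m) (m)) (f))))  →  (k (u (p (u (f) (f)) (m) (f)) (p (f) (g (m) (m)) (f))))
2. (k (u (p (u (f) (f)) (m) (f)) (p (f) (g (m) (m)) (f))))  →  (k (u (p (f) (m) (f)) (p (f) (g (m) (m)) (f))))
3. (k (u (p (f) (m) (f)) (p (f) (g (m) (m)) (f))))  →  (k (u (p (f) (m) (f)) (p (f) (m) (f))))


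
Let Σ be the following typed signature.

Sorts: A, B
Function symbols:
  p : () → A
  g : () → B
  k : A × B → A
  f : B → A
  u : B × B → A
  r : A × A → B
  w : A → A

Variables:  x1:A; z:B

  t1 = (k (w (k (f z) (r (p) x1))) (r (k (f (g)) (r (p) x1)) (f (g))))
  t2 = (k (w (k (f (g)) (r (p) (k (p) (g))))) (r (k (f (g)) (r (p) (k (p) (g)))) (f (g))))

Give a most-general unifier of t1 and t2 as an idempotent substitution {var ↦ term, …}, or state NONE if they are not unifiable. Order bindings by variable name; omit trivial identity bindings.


{x1 ↦ (k (p) (g)), z ↦ (g)}


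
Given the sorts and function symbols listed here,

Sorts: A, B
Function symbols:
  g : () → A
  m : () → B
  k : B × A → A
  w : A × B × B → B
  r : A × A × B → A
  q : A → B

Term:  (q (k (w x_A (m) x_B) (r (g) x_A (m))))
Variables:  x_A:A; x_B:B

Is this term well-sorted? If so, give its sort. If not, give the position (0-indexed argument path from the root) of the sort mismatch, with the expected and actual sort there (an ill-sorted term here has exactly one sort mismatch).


well-sorted; sort = B

      x_A : A
      (m) : B
      x_B : B
    (w x_A (m) x_B) : B
      (g) : A
      x_A : A
      (m) : B
    (r (g) x_A (m)) : A
  (k (w x_A (m) x_B) (r (g) x_A (m))) : A
(q (k (w x_A (m) x_B) (r (g) x_A (m)))) : B


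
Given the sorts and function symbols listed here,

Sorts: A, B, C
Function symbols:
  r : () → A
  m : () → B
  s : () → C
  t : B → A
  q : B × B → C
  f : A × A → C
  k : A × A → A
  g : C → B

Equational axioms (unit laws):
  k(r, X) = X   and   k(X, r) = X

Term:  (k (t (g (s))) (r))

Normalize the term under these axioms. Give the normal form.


normal form = (t (g (s)))

1. (k (t (g (s))) (r))  →  (t (g (s)))


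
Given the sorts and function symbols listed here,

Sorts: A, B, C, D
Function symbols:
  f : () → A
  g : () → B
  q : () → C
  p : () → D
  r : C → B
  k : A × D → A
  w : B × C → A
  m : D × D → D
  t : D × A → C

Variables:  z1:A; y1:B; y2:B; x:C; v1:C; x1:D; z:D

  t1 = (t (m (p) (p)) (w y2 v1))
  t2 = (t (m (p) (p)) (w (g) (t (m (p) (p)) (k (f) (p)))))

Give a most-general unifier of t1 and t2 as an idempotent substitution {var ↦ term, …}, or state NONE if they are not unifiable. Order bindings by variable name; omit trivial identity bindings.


{v1 ↦ (t (m (p) (p)) (k (f) (p))), y2 ↦ (g)}


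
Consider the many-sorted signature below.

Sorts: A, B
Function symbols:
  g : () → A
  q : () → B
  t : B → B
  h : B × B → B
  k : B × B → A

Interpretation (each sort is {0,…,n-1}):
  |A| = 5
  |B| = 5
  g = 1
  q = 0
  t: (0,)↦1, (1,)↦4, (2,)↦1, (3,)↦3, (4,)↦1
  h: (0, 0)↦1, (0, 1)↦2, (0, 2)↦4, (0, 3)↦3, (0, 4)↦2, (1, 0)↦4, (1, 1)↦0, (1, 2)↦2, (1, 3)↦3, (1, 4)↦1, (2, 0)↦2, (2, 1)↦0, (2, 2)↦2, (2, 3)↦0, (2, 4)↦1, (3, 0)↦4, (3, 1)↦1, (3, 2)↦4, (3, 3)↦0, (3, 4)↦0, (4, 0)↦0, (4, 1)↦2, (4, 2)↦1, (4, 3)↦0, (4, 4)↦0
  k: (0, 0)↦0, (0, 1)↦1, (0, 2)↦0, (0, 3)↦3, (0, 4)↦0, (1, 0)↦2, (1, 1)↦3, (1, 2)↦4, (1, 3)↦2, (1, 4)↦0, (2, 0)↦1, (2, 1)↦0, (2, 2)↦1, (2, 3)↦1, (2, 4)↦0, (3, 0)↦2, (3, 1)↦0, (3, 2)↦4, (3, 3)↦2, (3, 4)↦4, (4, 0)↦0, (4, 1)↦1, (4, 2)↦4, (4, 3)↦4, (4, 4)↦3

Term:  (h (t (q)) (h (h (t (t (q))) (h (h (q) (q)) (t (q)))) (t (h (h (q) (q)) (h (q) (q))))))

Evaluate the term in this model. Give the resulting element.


  q = 0
  (t (q)) = t(0,) = 1
  q = 0
  (t (q)) = t(0,) = 1
  (t (t (q))) = t(1,) = 4
  q = 0
  q = 0
  (h (q) (q)) = h(0, 0) = 1
  q = 0
  (t (q)) = t(0,) = 1
  (h (h (q) (q)) (t (q))) = h(1, 1) = 0
  (h (t (t (q))) (h (h (q) (q)) (t (q)))) = h(4, 0) = 0
  q = 0
  q = 0
  (h (q) (q)) = h(0, 0) = 1
  q = 0
  q = 0
  (h (q) (q)) = h(0, 0) = 1
  (h (h (q) (q)) (h (q) (q))) = h(1, 1) = 0
  (t (h (h (q) (q)) (h (q) (q)))) = t(0,) = 1
  (h (h (t (t (q))) (h (h (q) (q)) (t (q)))) (t (h (h (q) (q)) (h (q) (q))))) = h(0, 1) = 2
  (h (t (q)) (h (h (t (t (q))) (h (h (q) (q)) (t (q)))) (t (h (h (q) (q)) (h (q) (q)))))) = h(1, 2) = 2

value = 2


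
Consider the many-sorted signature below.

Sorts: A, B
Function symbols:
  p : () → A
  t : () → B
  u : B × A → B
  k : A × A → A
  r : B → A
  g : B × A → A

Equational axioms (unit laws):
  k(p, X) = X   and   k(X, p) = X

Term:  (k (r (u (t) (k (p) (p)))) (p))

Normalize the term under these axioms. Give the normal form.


normal form = (r (u (t) (p)))

1. (k (r (u (t) (k (p) (p)))) (p))  →  (r (u (t) (k (p) (p))))
2. (r (u (t) (k (p) (p))))  →  (r (u (t) (p)))


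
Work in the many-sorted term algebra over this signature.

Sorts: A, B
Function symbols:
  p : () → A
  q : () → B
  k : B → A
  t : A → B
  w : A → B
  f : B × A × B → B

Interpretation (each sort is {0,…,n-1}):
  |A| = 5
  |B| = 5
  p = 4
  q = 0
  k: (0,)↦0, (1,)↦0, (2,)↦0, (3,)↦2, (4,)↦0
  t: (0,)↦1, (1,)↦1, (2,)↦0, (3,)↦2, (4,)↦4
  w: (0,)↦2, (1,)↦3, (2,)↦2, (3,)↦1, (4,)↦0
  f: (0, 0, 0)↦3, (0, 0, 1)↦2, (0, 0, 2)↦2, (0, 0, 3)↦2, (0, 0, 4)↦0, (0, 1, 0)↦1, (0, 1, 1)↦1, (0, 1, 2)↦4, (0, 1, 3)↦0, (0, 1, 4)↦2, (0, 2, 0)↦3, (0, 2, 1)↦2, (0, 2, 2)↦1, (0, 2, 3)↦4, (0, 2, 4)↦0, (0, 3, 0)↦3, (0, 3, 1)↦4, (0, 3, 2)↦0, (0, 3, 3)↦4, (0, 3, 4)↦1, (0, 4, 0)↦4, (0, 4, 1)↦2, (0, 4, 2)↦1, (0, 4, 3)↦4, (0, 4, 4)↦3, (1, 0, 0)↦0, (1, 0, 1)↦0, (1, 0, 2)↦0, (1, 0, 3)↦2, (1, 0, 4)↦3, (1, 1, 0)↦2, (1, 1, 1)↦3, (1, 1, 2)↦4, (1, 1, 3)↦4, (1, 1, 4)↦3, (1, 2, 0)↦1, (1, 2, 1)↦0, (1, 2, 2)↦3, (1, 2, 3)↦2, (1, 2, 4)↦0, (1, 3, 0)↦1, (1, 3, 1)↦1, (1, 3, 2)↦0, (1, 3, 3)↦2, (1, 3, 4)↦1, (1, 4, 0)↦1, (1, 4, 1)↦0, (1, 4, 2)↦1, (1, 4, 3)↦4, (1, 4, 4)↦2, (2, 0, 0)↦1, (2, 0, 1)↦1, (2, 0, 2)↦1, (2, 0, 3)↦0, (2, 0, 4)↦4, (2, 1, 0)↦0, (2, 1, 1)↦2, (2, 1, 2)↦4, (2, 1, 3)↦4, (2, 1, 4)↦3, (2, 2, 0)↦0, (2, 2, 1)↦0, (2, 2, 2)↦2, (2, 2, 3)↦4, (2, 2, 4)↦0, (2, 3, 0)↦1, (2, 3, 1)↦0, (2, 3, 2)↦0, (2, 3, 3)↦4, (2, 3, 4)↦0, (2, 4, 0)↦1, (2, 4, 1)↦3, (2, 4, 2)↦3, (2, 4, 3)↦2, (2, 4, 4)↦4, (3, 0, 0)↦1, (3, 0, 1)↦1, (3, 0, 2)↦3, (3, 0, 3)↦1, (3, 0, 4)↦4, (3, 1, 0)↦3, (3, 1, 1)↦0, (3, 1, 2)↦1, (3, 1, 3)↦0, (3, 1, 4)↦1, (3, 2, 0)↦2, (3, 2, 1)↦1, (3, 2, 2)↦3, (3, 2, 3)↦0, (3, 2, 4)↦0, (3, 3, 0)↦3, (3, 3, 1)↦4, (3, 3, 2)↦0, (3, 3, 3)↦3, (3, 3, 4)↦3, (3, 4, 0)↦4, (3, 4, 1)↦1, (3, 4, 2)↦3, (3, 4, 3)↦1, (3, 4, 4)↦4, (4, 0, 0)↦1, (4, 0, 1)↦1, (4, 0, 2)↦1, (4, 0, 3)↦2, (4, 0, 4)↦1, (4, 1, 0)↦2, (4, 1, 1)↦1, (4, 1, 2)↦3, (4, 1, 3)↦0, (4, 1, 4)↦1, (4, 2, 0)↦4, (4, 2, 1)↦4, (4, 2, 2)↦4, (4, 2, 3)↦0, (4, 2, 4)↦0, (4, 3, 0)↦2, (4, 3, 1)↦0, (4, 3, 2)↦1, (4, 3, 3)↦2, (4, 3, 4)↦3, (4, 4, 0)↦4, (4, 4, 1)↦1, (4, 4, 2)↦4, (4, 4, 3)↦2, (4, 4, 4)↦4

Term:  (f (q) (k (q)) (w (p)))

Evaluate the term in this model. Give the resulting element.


  q = 0
  q = 0
  (k (q)) = k(0,) = 0
  p = 4
  (w (p)) = w(4,) = 0
  (f (q) (k (q)) (w (p))) = f(0, 0, 0) = 3

value = 3


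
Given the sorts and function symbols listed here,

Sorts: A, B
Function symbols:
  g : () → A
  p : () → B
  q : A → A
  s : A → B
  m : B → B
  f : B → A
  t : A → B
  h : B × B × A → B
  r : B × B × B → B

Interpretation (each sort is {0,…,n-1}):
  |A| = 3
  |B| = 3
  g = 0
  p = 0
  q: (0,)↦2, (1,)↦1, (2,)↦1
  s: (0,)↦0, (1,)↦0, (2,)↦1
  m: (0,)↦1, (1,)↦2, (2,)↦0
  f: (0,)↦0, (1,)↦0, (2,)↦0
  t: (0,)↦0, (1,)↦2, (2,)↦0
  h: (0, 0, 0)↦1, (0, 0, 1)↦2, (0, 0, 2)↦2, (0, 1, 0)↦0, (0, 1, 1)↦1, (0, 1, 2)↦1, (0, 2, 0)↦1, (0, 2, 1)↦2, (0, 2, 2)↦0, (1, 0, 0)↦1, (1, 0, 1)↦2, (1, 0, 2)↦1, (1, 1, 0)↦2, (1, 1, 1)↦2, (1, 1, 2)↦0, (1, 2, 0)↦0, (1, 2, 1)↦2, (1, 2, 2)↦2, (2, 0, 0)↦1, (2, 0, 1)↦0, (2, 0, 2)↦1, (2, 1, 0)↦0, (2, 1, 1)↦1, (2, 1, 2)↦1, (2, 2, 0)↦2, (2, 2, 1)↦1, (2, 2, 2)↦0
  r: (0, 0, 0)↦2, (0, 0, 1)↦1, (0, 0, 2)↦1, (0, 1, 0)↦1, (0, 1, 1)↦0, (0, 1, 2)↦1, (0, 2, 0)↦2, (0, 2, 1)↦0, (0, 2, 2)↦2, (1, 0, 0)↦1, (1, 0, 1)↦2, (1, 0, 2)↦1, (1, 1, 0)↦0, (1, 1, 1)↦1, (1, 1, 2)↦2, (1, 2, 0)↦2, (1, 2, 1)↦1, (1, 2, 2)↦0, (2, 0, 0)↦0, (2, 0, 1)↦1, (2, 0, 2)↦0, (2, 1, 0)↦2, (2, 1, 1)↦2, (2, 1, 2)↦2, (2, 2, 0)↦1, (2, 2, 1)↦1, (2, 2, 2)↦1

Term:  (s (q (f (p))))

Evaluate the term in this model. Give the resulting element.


  p = 0
  (f (p)) = f(0,) = 0
  (q (f (p))) = q(0,) = 2
  (s (q (f (p)))) = s(2,) = 1

value = 1


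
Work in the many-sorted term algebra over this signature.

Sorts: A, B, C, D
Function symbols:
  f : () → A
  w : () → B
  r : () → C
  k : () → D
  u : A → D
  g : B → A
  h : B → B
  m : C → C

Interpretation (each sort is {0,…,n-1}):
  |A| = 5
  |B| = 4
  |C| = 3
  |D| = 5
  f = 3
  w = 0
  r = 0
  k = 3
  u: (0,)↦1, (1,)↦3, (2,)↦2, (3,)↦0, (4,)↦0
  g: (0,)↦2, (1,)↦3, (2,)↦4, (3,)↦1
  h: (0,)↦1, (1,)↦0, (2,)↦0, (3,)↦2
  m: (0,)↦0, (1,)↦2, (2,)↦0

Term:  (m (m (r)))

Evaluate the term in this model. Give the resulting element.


  r = 0
  (m (r)) = m(0,) = 0
  (m (m (r))) = m(0,) = 0

value = 0


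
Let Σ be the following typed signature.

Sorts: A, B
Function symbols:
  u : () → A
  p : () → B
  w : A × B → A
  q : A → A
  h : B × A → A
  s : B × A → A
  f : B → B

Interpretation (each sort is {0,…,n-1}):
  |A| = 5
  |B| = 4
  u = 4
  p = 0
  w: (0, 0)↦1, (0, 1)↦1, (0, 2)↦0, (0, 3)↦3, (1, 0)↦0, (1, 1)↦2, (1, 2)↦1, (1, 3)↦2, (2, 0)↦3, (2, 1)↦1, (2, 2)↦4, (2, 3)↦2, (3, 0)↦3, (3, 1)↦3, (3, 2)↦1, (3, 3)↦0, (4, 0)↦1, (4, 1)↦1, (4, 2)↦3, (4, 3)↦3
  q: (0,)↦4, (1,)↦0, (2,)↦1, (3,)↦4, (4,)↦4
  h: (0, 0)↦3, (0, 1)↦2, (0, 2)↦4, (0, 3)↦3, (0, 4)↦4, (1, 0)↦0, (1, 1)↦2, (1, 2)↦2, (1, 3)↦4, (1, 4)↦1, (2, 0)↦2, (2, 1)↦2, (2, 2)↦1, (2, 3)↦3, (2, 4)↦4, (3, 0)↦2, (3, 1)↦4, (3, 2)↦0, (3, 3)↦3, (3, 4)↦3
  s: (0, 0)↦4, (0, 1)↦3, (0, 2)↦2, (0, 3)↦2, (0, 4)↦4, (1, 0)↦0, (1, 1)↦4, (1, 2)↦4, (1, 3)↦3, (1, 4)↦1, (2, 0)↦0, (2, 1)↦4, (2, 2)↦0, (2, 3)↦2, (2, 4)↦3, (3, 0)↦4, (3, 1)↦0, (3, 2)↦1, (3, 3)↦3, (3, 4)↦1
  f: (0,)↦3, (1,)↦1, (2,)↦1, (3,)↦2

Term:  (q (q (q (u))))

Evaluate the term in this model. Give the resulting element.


value = 4

  u = 4
  (q (u)) = q(4,) = 4
  (q (q (u))) = q(4,) = 4
  (q (q (q (u)))) = q(4,) = 4


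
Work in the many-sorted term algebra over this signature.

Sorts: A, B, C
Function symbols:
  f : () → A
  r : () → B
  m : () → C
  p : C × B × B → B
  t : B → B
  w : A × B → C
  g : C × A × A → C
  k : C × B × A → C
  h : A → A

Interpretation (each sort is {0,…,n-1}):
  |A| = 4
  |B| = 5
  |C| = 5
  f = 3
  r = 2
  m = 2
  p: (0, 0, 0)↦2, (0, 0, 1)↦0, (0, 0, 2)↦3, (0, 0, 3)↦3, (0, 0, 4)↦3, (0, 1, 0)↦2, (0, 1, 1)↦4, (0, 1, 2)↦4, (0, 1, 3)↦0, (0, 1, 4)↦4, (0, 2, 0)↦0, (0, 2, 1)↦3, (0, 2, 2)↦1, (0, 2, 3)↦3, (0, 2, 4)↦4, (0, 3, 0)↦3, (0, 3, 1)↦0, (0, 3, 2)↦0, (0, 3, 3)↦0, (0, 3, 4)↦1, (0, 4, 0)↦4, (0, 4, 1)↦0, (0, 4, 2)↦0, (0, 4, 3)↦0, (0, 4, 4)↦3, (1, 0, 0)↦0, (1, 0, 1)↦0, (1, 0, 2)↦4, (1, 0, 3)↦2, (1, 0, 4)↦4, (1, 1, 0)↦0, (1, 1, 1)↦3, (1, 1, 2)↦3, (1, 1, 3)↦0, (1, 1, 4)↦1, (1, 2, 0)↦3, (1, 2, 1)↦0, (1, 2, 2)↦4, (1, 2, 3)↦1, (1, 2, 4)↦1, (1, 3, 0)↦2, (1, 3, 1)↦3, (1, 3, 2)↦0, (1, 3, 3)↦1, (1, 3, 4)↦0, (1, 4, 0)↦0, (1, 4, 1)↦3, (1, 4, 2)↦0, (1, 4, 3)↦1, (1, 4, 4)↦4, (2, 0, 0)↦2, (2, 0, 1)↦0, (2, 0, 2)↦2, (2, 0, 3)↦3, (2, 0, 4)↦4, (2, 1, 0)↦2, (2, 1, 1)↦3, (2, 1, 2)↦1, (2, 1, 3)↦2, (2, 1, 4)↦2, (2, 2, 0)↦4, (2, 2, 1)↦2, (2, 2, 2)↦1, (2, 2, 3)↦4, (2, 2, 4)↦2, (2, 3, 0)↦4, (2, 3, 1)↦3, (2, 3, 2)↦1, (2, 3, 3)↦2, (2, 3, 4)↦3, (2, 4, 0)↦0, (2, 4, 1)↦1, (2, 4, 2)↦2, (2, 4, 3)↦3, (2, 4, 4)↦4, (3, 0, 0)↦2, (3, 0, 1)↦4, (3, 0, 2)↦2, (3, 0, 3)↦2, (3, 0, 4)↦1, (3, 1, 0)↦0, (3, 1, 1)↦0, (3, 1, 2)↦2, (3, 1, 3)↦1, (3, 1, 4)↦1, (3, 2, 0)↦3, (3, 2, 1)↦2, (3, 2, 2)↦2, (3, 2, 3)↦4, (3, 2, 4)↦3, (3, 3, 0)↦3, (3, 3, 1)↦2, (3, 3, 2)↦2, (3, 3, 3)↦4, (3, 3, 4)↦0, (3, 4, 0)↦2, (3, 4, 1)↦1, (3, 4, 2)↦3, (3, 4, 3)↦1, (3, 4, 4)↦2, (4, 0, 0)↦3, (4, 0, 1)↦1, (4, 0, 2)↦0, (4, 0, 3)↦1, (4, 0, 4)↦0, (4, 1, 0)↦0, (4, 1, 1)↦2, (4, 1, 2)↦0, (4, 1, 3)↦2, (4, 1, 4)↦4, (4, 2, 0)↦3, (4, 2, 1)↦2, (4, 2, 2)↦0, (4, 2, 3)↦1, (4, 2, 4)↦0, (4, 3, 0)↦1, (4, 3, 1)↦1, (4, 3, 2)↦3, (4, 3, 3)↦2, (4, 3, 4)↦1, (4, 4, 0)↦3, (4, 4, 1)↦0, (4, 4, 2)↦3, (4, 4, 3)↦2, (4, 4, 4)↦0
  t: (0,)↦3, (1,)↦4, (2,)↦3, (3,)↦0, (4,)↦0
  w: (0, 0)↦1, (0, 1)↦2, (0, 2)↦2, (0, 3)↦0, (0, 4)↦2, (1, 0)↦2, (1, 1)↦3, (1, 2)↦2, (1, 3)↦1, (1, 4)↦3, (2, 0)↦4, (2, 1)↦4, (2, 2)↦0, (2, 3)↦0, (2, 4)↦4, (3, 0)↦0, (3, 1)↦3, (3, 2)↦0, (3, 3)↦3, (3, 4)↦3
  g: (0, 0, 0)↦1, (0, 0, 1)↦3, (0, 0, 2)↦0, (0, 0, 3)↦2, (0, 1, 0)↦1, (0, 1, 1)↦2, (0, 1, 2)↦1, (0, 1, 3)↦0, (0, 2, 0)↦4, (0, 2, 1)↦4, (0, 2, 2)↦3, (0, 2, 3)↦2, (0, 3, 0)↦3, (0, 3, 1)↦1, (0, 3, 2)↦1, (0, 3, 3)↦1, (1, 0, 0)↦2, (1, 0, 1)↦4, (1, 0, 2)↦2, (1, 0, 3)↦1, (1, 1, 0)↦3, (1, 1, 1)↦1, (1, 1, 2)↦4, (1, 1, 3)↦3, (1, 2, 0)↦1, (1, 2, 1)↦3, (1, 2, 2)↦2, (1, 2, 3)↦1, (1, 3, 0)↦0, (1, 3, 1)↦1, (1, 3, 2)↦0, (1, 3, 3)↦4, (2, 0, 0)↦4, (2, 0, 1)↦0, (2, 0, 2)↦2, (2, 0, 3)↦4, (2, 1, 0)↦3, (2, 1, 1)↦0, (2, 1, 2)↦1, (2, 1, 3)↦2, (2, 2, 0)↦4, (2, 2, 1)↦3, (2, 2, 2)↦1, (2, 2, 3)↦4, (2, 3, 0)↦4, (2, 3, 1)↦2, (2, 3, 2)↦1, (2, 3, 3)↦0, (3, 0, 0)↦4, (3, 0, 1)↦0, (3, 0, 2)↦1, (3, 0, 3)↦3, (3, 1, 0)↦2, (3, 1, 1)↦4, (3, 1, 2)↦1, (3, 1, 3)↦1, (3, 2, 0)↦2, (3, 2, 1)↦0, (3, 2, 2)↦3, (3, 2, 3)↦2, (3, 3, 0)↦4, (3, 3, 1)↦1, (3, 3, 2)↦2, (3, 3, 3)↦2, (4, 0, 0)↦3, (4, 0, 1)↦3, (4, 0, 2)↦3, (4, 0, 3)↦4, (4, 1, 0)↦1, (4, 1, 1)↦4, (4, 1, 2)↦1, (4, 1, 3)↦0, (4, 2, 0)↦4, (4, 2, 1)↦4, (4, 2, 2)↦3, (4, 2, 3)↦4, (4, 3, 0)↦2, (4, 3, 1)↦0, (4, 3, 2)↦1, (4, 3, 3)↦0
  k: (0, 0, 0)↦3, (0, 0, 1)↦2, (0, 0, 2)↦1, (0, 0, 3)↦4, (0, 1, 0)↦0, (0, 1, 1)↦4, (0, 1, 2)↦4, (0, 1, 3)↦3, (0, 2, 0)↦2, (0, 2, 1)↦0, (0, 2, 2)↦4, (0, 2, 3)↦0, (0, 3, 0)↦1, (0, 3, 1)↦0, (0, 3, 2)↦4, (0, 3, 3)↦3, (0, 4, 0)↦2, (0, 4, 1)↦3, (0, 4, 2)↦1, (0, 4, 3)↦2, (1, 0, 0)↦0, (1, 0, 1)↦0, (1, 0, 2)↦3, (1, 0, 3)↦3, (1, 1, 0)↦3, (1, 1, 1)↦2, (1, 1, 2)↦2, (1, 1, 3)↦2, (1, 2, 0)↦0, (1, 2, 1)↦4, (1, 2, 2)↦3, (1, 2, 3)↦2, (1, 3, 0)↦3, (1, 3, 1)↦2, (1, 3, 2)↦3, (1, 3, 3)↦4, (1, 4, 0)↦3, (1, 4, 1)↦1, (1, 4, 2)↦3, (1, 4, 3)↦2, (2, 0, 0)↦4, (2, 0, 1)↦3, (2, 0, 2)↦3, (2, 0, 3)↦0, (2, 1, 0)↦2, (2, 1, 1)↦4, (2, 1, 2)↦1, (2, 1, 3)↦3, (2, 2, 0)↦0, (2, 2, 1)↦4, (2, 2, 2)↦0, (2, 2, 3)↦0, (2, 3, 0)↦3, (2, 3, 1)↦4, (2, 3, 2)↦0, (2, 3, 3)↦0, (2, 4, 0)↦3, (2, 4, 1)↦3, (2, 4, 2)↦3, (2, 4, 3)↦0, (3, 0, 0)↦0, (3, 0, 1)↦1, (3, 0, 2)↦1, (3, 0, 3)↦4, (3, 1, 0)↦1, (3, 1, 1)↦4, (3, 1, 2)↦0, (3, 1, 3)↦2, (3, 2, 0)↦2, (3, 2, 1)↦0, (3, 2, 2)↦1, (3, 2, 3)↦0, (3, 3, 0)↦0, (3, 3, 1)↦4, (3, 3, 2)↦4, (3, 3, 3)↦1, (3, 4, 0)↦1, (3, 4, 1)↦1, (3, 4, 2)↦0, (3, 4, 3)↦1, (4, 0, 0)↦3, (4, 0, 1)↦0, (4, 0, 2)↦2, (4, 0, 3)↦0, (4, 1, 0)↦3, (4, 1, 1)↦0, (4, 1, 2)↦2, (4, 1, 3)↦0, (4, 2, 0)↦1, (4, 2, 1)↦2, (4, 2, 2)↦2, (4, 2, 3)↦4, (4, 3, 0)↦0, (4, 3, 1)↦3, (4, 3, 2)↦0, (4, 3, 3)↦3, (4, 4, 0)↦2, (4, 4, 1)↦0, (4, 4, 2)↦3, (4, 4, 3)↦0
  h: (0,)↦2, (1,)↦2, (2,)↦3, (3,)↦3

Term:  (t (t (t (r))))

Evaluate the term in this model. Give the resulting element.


value = 3

  r = 2
  (t (r)) = t(2,) = 3
  (t (t (r))) = t(3,) = 0
  (t (t (t (r)))) = t(0,) = 3


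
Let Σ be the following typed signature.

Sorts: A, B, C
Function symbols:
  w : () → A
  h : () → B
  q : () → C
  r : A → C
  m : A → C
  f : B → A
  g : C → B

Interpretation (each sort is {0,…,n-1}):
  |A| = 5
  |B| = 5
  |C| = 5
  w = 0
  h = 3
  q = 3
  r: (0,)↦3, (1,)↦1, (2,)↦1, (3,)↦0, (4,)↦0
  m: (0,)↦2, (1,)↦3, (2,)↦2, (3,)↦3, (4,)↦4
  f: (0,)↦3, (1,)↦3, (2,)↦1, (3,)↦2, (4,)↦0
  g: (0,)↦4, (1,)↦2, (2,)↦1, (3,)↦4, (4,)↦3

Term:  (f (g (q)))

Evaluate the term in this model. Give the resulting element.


value = 0

  q = 3
  (g (q)) = g(3,) = 4
  (f (g (q))) = f(4,) = 0


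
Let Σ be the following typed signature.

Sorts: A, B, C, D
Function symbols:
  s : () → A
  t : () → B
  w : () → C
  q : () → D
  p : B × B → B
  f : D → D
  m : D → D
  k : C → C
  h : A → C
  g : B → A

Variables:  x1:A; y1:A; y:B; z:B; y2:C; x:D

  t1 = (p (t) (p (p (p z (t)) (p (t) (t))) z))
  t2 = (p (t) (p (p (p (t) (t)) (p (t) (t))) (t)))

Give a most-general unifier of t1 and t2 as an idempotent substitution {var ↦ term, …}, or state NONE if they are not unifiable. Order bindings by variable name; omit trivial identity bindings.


{z ↦ (t)}


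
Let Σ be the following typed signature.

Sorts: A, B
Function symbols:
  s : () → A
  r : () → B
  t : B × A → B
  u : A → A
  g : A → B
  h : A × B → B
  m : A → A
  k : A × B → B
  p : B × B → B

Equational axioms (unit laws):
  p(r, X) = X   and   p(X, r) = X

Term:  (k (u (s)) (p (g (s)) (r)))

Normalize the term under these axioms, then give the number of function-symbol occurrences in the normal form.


size = 5

1. (k (u (s)) (p (g (s)) (r)))  →  (k (u (s)) (g (s)))
normal form: (k (u (s)) (g (s)))


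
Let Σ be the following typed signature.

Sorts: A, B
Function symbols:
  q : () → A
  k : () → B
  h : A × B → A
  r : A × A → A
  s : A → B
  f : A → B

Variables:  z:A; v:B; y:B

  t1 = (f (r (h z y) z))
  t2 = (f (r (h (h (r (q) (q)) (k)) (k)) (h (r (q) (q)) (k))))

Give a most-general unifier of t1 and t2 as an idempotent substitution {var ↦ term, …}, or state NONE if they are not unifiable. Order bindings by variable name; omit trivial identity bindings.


{y ↦ (k), z ↦ (h (r (q) (q)) (k))}


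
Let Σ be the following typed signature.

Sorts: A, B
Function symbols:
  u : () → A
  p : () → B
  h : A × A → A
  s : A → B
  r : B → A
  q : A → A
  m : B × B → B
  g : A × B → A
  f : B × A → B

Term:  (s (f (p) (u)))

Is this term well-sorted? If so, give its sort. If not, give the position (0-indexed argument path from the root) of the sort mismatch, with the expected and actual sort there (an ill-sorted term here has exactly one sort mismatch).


    (p) : B
    (u) : A
  (f (p) (u)) : B
(s (f (p) (u))) : ✗ arg 0 at [0] has sort B, expected A

ill-sorted at position [0]: expected A, got B


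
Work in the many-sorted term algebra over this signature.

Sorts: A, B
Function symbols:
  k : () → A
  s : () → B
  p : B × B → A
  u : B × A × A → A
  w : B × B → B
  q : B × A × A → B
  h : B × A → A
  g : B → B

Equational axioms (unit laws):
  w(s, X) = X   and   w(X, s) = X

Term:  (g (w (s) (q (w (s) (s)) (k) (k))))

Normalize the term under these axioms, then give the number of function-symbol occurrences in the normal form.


size = 5

1. (g (w (s) (q (w (s) (s)) (k) (k))))  →  (g (q (w (s) (s)) (k) (k)))
2. (g (q (w (s) (s)) (k) (k)))  →  (g (q (s) (k) (k)))
normal form: (g (q (s) (k) (k)))


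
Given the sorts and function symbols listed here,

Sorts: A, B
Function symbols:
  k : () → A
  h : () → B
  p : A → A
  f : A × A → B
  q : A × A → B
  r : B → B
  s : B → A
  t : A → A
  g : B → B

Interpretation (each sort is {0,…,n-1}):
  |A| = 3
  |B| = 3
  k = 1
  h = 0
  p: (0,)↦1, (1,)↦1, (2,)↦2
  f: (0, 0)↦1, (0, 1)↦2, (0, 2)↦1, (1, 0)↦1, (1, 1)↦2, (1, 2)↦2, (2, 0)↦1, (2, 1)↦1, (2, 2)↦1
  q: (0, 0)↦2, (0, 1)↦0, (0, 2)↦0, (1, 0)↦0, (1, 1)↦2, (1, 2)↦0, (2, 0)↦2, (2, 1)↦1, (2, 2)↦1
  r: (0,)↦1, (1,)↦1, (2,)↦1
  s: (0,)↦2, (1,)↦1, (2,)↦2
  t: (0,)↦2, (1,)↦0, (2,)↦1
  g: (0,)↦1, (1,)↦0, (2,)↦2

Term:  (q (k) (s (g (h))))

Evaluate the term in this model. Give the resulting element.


  k = 1
  h = 0
  (g (h)) = g(0,) = 1
  (s (g (h))) = s(1,) = 1
  (q (k) (s (g (h)))) = q(1, 1) = 2

value = 2


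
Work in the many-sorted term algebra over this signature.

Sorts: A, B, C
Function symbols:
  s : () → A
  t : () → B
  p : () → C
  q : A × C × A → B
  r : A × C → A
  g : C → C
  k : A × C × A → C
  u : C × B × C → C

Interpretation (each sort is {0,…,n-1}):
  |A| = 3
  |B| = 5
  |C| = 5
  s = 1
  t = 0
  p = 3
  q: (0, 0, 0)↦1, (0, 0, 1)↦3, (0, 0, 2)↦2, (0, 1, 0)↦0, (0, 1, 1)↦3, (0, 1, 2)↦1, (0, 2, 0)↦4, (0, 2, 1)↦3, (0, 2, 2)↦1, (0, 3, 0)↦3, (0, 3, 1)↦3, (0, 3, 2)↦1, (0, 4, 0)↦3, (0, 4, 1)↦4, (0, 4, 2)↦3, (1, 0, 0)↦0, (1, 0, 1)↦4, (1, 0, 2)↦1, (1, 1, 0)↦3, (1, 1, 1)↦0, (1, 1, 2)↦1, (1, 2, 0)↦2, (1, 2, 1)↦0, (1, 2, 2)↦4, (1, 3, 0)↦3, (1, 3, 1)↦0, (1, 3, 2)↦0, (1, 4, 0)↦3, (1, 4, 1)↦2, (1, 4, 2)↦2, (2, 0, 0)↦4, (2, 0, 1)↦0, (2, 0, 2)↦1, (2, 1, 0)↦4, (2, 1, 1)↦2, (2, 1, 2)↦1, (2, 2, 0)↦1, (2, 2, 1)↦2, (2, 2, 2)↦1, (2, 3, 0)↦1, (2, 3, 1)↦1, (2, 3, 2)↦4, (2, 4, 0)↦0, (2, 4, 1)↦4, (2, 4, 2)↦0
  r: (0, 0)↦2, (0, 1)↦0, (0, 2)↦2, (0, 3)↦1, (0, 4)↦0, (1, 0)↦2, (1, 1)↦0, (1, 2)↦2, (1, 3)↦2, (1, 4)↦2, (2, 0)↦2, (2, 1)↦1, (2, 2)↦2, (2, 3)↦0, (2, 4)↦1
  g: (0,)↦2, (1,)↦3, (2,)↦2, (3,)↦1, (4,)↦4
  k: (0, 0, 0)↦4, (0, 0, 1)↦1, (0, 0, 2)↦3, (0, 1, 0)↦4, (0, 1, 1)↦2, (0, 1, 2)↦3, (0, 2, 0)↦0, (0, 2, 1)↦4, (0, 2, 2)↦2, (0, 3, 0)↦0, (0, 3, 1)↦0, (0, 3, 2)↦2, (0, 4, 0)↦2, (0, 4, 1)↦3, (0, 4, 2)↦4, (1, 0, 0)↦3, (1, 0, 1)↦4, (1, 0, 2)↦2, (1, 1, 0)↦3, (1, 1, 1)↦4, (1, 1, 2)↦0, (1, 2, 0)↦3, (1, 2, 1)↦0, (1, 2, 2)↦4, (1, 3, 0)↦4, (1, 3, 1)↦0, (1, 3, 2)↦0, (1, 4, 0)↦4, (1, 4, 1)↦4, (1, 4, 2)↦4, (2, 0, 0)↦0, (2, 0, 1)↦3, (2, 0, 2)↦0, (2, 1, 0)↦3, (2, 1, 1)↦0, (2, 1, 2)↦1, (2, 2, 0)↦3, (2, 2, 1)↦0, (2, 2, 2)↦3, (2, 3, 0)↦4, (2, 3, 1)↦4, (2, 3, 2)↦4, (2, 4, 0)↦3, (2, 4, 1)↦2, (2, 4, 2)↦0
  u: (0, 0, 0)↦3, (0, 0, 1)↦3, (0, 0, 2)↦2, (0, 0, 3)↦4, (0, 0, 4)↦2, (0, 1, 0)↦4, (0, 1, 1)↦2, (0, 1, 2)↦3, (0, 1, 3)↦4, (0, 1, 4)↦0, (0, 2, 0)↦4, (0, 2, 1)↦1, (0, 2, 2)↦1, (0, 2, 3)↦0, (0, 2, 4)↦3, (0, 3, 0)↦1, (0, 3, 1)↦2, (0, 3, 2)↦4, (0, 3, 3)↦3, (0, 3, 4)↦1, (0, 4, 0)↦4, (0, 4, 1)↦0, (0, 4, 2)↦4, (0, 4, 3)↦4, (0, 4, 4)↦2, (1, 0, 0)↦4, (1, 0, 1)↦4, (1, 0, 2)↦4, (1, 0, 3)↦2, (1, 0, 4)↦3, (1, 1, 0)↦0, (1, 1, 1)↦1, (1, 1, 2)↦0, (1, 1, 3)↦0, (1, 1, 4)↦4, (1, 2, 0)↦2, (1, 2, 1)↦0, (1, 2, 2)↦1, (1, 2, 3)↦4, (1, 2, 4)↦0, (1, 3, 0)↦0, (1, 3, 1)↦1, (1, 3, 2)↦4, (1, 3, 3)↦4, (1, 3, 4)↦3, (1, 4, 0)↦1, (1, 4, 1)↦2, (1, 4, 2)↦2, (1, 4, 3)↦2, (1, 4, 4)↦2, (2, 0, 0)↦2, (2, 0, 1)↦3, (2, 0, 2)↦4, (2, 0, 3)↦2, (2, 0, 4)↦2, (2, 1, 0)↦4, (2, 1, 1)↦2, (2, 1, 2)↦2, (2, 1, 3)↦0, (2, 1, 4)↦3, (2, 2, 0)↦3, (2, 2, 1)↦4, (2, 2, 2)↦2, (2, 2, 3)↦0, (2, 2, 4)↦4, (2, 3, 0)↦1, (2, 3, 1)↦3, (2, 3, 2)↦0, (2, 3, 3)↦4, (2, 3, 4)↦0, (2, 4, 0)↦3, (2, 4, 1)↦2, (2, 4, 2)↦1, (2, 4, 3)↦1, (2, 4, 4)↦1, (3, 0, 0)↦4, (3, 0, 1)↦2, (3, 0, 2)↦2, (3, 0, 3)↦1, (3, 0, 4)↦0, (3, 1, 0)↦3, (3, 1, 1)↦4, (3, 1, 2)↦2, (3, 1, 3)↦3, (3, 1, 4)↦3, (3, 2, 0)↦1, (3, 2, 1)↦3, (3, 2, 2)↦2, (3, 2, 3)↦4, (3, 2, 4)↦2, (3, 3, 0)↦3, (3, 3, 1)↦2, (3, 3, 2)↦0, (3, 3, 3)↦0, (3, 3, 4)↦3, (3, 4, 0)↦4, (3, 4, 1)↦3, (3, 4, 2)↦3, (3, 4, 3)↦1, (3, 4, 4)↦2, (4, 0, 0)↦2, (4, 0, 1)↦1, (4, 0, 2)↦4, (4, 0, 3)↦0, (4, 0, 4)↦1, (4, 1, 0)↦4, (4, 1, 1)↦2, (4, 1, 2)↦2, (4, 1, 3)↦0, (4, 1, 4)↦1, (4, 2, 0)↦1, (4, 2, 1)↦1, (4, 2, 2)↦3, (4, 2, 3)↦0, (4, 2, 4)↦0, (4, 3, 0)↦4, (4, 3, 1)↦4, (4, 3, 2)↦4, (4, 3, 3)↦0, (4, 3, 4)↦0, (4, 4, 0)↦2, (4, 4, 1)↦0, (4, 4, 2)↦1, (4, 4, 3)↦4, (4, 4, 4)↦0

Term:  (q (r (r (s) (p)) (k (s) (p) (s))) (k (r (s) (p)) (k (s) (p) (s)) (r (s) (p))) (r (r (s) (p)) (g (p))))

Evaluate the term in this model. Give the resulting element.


value = 0

  s = 1
  p = 3
  (r (s) (p)) = r(1, 3) = 2
  s = 1
  p = 3
  s = 1
  (k (s) (p) (s)) = k(1, 3, 1) = 0
  (r (r (s) (p)) (k (s) (p) (s))) = r(2, 0) = 2
  s = 1
  p = 3
  (r (s) (p)) = r(1, 3) = 2
  s = 1
  p = 3
  s = 1
  (k (s) (p) (s)) = k(1, 3, 1) = 0
  s = 1
  p = 3
  (r (s) (p)) = r(1, 3) = 2
  (k (r (s) (p)) (k (s) (p) (s)) (r (s) (p))) = k(2, 0, 2) = 0
  s = 1
  p = 3
  (r (s) (p)) = r(1, 3) = 2
  p = 3
  (g (p)) = g(3,) = 1
  (r (r (s) (p)) (g (p))) = r(2, 1) = 1
  (q (r (r (s) (p)) (k (s) (p) (s))) (k (r (s) (p)) (k (s) (p) (s)) (r (s) (p))) (r (r (s) (p)) (g (p)))) = q(2, 0, 1) = 0
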